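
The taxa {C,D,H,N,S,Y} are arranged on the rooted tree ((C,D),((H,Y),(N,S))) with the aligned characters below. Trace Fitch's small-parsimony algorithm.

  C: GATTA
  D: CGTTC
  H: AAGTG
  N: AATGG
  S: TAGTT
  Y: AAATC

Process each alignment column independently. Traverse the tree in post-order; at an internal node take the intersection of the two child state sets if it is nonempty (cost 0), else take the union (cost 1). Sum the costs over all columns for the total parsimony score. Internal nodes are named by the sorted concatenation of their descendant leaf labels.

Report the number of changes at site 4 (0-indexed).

4

[col 0] CD: children C:{G}, D:{C} ∪→ {C,G}; cost 1
[col 0] HY: children H:{A}, Y:{A} ∩→ {A}; cost 0
[col 0] NS: children N:{A}, S:{T} ∪→ {A,T}; cost 1
[col 0] HNSY: children HY:{A}, NS:{A,T} ∩→ {A}; cost 0
[col 0] CDHNSY: children CD:{C,G}, HNSY:{A} ∪→ {A,C,G}; cost 1
[col 1] CD: children C:{A}, D:{G} ∪→ {A,G}; cost 1
[col 1] HY: children H:{A}, Y:{A} ∩→ {A}; cost 0
[col 1] NS: children N:{A}, S:{A} ∩→ {A}; cost 0
[col 1] HNSY: children HY:{A}, NS:{A} ∩→ {A}; cost 0
[col 1] CDHNSY: children CD:{A,G}, HNSY:{A} ∩→ {A}; cost 0
[col 2] CD: children C:{T}, D:{T} ∩→ {T}; cost 0
[col 2] HY: children H:{G}, Y:{A} ∪→ {A,G}; cost 1
[col 2] NS: children N:{T}, S:{G} ∪→ {G,T}; cost 1
[col 2] HNSY: children HY:{A,G}, NS:{G,T} ∩→ {G}; cost 0
[col 2] CDHNSY: children CD:{T}, HNSY:{G} ∪→ {G,T}; cost 1
[col 3] CD: children C:{T}, D:{T} ∩→ {T}; cost 0
[col 3] HY: children H:{T}, Y:{T} ∩→ {T}; cost 0
[col 3] NS: children N:{G}, S:{T} ∪→ {G,T}; cost 1
[col 3] HNSY: children HY:{T}, NS:{G,T} ∩→ {T}; cost 0
[col 3] CDHNSY: children CD:{T}, HNSY:{T} ∩→ {T}; cost 0
[col 4] CD: children C:{A}, D:{C} ∪→ {A,C}; cost 1
[col 4] HY: children H:{G}, Y:{C} ∪→ {C,G}; cost 1
[col 4] NS: children N:{G}, S:{T} ∪→ {G,T}; cost 1
[col 4] HNSY: children HY:{C,G}, NS:{G,T} ∩→ {G}; cost 0
[col 4] CDHNSY: children CD:{A,C}, HNSY:{G} ∪→ {A,C,G}; cost 1
per-site changes: [3, 1, 3, 1, 4]; total = 12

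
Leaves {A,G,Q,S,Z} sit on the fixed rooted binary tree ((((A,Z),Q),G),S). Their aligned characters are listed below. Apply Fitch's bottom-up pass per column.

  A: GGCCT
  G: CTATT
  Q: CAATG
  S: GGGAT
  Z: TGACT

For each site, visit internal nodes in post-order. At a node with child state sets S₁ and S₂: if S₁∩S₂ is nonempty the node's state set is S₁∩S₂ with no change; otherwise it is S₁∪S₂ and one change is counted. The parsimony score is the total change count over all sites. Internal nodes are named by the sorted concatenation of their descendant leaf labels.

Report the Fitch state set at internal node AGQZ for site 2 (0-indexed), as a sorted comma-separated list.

A

site 0, node AZ: A={G} ∪ Z={T} → {G,T} (+1)
site 0, node AQZ: AZ={G,T} ∪ Q={C} → {C,G,T} (+1)
site 0, node AGQZ: AQZ={C,G,T} ∩ G={C} → {C} (+0)
site 0, node AGQSZ: AGQZ={C} ∪ S={G} → {C,G} (+1)
site 1, node AZ: A={G} ∩ Z={G} → {G} (+0)
site 1, node AQZ: AZ={G} ∪ Q={A} → {A,G} (+1)
site 1, node AGQZ: AQZ={A,G} ∪ G={T} → {A,G,T} (+1)
site 1, node AGQSZ: AGQZ={A,G,T} ∩ S={G} → {G} (+0)
site 2, node AZ: A={C} ∪ Z={A} → {A,C} (+1)
site 2, node AQZ: AZ={A,C} ∩ Q={A} → {A} (+0)
site 2, node AGQZ: AQZ={A} ∩ G={A} → {A} (+0)
site 2, node AGQSZ: AGQZ={A} ∪ S={G} → {A,G} (+1)
site 3, node AZ: A={C} ∩ Z={C} → {C} (+0)
site 3, node AQZ: AZ={C} ∪ Q={T} → {C,T} (+1)
site 3, node AGQZ: AQZ={C,T} ∩ G={T} → {T} (+0)
site 3, node AGQSZ: AGQZ={T} ∪ S={A} → {A,T} (+1)
site 4, node AZ: A={T} ∩ Z={T} → {T} (+0)
site 4, node AQZ: AZ={T} ∪ Q={G} → {G,T} (+1)
site 4, node AGQZ: AQZ={G,T} ∩ G={T} → {T} (+0)
site 4, node AGQSZ: AGQZ={T} ∩ S={T} → {T} (+0)
per-site changes: [3, 2, 2, 2, 1]; total = 10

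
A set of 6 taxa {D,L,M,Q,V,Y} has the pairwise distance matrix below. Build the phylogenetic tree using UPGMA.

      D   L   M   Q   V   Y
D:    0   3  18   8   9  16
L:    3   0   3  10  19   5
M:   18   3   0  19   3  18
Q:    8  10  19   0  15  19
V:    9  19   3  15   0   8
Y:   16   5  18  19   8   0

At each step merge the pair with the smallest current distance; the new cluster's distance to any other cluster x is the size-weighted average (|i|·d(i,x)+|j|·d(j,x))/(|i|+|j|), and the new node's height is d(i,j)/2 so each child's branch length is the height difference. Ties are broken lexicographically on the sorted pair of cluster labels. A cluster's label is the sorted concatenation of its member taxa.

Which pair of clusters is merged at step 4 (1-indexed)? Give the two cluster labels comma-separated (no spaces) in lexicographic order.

MV,Y

step 1: merge (D,L) at d=3; branch lengths D→3/2, L→3/2; new cluster DL
  updated: d(DL,M)=21/2, d(DL,Q)=9, d(DL,V)=14, d(DL,Y)=21/2
step 2: merge (M,V) at d=3; branch lengths M→3/2, V→3/2; new cluster MV
  updated: d(DL,MV)=49/4, d(MV,Q)=17, d(MV,Y)=13
step 3: merge (DL,Q) at d=9; branch lengths DL→3, Q→9/2; new cluster DLQ
  updated: d(DLQ,MV)=83/6, d(DLQ,Y)=40/3
step 4: merge (MV,Y) at d=13; branch lengths MV→5, Y→13/2; new cluster MVY
  updated: d(DLQ,MVY)=41/3
step 5: merge (DLQ,MVY) at d=41/3; branch lengths DLQ→7/3, MVY→1/3; new cluster DLMQVY
final tree: (((D:3/2,L:3/2):3,Q:9/2):7/3,((M:3/2,V:3/2):5,Y:13/2):1/3)
total length: 83/3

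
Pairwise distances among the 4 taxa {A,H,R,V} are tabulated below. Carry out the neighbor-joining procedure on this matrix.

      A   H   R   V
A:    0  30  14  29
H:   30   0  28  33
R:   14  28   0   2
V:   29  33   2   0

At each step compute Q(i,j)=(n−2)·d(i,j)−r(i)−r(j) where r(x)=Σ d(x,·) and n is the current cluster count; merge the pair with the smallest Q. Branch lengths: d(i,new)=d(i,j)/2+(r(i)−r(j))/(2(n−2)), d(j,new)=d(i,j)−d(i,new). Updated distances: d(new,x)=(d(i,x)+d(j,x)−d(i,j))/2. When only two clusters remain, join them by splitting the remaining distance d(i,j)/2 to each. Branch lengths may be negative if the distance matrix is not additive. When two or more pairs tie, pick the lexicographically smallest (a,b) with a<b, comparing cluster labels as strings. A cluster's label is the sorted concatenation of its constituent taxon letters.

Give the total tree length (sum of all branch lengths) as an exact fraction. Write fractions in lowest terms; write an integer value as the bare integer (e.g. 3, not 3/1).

42

step 1: merge (A,H) at d=30, Q=-104; branch lengths A→21/2, H→39/2; new cluster AH
  updated: d(AH,R)=6, d(AH,V)=16
step 2: merge (AH,R) at d=6, Q=-24; branch lengths AH→10, R→-4; new cluster AHR
  updated: d(AHR,V)=6
step 3: merge (AHR,V) at d=6; branch lengths AHR→3, V→3; new cluster AHRV
final tree: (((A:21/2,H:39/2):10,R:-4):3,V:3)
total length: 42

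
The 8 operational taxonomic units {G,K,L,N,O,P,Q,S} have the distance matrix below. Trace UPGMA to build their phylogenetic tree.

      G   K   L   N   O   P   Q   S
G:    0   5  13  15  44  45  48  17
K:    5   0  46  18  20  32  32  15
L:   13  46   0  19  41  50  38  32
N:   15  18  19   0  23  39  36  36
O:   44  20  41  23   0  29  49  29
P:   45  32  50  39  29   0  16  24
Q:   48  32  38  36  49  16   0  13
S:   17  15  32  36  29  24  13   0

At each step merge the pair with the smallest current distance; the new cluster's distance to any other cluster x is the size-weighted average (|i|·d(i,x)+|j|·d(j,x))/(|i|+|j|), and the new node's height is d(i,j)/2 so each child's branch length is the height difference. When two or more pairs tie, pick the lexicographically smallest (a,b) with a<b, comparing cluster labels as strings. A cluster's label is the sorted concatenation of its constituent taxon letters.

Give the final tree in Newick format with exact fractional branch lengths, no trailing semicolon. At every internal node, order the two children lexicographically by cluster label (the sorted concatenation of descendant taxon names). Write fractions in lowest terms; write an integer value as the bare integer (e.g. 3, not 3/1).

step 1: merge (G,K) at d=5; branch lengths G→5/2, K→5/2; new cluster GK
  updated: d(GK,L)=59/2, d(GK,N)=33/2, d(GK,O)=32, d(GK,P)=77/2, d(GK,Q)=40, d(GK,S)=16
step 2: merge (Q,S) at d=13; branch lengths Q→13/2, S→13/2; new cluster QS
  updated: d(GK,QS)=28, d(L,QS)=35, d(N,QS)=36, d(O,QS)=39, d(P,QS)=20
step 3: merge (GK,N) at d=33/2; branch lengths GK→23/4, N→33/4; new cluster GKN
  updated: d(GKN,L)=26, d(GKN,O)=29, d(GKN,P)=116/3, d(GKN,QS)=92/3
step 4: merge (P,QS) at d=20; branch lengths P→10, QS→7/2; new cluster PQS
  updated: d(GKN,PQS)=100/3, d(L,PQS)=40, d(O,PQS)=107/3
step 5: merge (GKN,L) at d=26; branch lengths GKN→19/4, L→13; new cluster GKLN
  updated: d(GKLN,O)=32, d(GKLN,PQS)=35
step 6: merge (GKLN,O) at d=32; branch lengths GKLN→3, O→16; new cluster GKLNO
  updated: d(GKLNO,PQS)=527/15
step 7: merge (GKLNO,PQS) at d=527/15; branch lengths GKLNO→47/30, PQS→227/30; new cluster GKLNOPQS
final tree: (((((G:5/2,K:5/2):23/4,N:33/4):19/4,L:13):3,O:16):47/30,(P:10,(Q:13/2,S:13/2):7/2):227/30)
total length: 5483/60

(((((G:5/2,K:5/2):23/4,N:33/4):19/4,L:13):3,O:16):47/30,(P:10,(Q:13/2,S:13/2):7/2):227/30)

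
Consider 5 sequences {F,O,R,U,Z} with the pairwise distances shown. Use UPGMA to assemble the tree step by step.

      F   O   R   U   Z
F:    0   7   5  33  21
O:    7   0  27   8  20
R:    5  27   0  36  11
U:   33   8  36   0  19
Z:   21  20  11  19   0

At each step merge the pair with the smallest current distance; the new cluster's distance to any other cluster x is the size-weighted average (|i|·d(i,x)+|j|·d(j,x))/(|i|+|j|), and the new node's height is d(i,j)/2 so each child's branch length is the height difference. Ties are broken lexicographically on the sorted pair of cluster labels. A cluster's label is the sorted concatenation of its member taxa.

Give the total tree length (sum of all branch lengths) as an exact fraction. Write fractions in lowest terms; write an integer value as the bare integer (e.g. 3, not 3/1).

step 1: merge (F,R) at d=5; branch lengths F→5/2, R→5/2; new cluster FR
  updated: d(FR,O)=17, d(FR,U)=69/2, d(FR,Z)=16
step 2: merge (O,U) at d=8; branch lengths O→4, U→4; new cluster OU
  updated: d(FR,OU)=103/4, d(OU,Z)=39/2
step 3: merge (FR,Z) at d=16; branch lengths FR→11/2, Z→8; new cluster FRZ
  updated: d(FRZ,OU)=71/3
step 4: merge (FRZ,OU) at d=71/3; branch lengths FRZ→23/6, OU→47/6; new cluster FORUZ
final tree: (((F:5/2,R:5/2):11/2,Z:8):23/6,(O:4,U:4):47/6)
total length: 229/6

229/6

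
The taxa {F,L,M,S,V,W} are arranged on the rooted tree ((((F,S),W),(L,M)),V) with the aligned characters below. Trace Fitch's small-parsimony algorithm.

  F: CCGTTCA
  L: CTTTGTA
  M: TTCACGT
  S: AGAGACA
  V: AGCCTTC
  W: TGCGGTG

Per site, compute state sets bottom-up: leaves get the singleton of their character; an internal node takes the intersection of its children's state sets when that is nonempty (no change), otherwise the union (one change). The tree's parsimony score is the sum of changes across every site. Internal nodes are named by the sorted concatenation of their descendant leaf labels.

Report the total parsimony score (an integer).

22

FS@0: {C} ∪ {A} = {A,C} (union, +1)
FSW@0: {A,C} ∪ {T} = {A,C,T} (union, +1)
LM@0: {C} ∪ {T} = {C,T} (union, +1)
FLMSW@0: {A,C,T} ∩ {C,T} = {C,T} (intersection, +0)
FLMSVW@0: {C,T} ∪ {A} = {A,C,T} (union, +1)
FS@1: {C} ∪ {G} = {C,G} (union, +1)
FSW@1: {C,G} ∩ {G} = {G} (intersection, +0)
LM@1: {T} ∩ {T} = {T} (intersection, +0)
FLMSW@1: {G} ∪ {T} = {G,T} (union, +1)
FLMSVW@1: {G,T} ∩ {G} = {G} (intersection, +0)
FS@2: {G} ∪ {A} = {A,G} (union, +1)
FSW@2: {A,G} ∪ {C} = {A,C,G} (union, +1)
LM@2: {T} ∪ {C} = {C,T} (union, +1)
FLMSW@2: {A,C,G} ∩ {C,T} = {C} (intersection, +0)
FLMSVW@2: {C} ∩ {C} = {C} (intersection, +0)
FS@3: {T} ∪ {G} = {G,T} (union, +1)
FSW@3: {G,T} ∩ {G} = {G} (intersection, +0)
LM@3: {T} ∪ {A} = {A,T} (union, +1)
FLMSW@3: {G} ∪ {A,T} = {A,G,T} (union, +1)
FLMSVW@3: {A,G,T} ∪ {C} = {A,C,G,T} (union, +1)
FS@4: {T} ∪ {A} = {A,T} (union, +1)
FSW@4: {A,T} ∪ {G} = {A,G,T} (union, +1)
LM@4: {G} ∪ {C} = {C,G} (union, +1)
FLMSW@4: {A,G,T} ∩ {C,G} = {G} (intersection, +0)
FLMSVW@4: {G} ∪ {T} = {G,T} (union, +1)
FS@5: {C} ∩ {C} = {C} (intersection, +0)
FSW@5: {C} ∪ {T} = {C,T} (union, +1)
LM@5: {T} ∪ {G} = {G,T} (union, +1)
FLMSW@5: {C,T} ∩ {G,T} = {T} (intersection, +0)
FLMSVW@5: {T} ∩ {T} = {T} (intersection, +0)
FS@6: {A} ∩ {A} = {A} (intersection, +0)
FSW@6: {A} ∪ {G} = {A,G} (union, +1)
LM@6: {A} ∪ {T} = {A,T} (union, +1)
FLMSW@6: {A,G} ∩ {A,T} = {A} (intersection, +0)
FLMSVW@6: {A} ∪ {C} = {A,C} (union, +1)
per-site changes: [4, 2, 3, 4, 4, 2, 3]; total = 22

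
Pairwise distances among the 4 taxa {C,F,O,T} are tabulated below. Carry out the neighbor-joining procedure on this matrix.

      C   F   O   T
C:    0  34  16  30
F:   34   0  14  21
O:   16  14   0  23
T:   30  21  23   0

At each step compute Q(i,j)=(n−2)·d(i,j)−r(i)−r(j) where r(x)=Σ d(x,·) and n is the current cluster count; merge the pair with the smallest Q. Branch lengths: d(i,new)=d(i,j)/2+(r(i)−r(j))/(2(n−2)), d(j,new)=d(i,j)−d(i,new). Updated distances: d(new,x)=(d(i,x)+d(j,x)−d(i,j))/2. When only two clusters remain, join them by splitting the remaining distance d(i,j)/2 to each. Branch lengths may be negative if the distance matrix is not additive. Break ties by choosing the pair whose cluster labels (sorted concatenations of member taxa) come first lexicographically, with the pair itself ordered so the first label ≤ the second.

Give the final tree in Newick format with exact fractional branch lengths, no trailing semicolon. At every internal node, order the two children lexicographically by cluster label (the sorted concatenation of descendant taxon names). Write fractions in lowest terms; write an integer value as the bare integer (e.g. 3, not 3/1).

step 1: merge (C,O) at d=16, Q=-101; branch lengths C→59/4, O→5/4; new cluster CO
  updated: d(CO,F)=16, d(CO,T)=37/2
step 2: merge (CO,F) at d=16, Q=-111/2; branch lengths CO→27/4, F→37/4; new cluster CFO
  updated: d(CFO,T)=47/4
step 3: merge (CFO,T) at d=47/4; branch lengths CFO→47/8, T→47/8; new cluster CFOT
final tree: (((C:59/4,O:5/4):27/4,F:37/4):47/8,T:47/8)
total length: 175/4

(((C:59/4,O:5/4):27/4,F:37/4):47/8,T:47/8)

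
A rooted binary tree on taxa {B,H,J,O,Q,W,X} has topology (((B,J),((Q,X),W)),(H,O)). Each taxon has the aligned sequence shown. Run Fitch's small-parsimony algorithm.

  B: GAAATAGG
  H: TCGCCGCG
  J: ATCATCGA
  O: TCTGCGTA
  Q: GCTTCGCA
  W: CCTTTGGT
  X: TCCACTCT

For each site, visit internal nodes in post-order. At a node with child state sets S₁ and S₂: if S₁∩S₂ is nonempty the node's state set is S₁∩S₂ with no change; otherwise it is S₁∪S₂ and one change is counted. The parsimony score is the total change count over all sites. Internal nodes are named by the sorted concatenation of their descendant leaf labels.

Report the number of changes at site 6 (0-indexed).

site 0, node BJ: B={G} ∪ J={A} → {A,G} (+1)
site 0, node QX: Q={G} ∪ X={T} → {G,T} (+1)
site 0, node QWX: QX={G,T} ∪ W={C} → {C,G,T} (+1)
site 0, node BJQWX: BJ={A,G} ∩ QWX={C,G,T} → {G} (+0)
site 0, node HO: H={T} ∩ O={T} → {T} (+0)
site 0, node BHJOQWX: BJQWX={G} ∪ HO={T} → {G,T} (+1)
site 1, node BJ: B={A} ∪ J={T} → {A,T} (+1)
site 1, node QX: Q={C} ∩ X={C} → {C} (+0)
site 1, node QWX: QX={C} ∩ W={C} → {C} (+0)
site 1, node BJQWX: BJ={A,T} ∪ QWX={C} → {A,C,T} (+1)
site 1, node HO: H={C} ∩ O={C} → {C} (+0)
site 1, node BHJOQWX: BJQWX={A,C,T} ∩ HO={C} → {C} (+0)
site 2, node BJ: B={A} ∪ J={C} → {A,C} (+1)
site 2, node QX: Q={T} ∪ X={C} → {C,T} (+1)
site 2, node QWX: QX={C,T} ∩ W={T} → {T} (+0)
site 2, node BJQWX: BJ={A,C} ∪ QWX={T} → {A,C,T} (+1)
site 2, node HO: H={G} ∪ O={T} → {G,T} (+1)
site 2, node BHJOQWX: BJQWX={A,C,T} ∩ HO={G,T} → {T} (+0)
site 3, node BJ: B={A} ∩ J={A} → {A} (+0)
site 3, node QX: Q={T} ∪ X={A} → {A,T} (+1)
site 3, node QWX: QX={A,T} ∩ W={T} → {T} (+0)
site 3, node BJQWX: BJ={A} ∪ QWX={T} → {A,T} (+1)
site 3, node HO: H={C} ∪ O={G} → {C,G} (+1)
site 3, node BHJOQWX: BJQWX={A,T} ∪ HO={C,G} → {A,C,G,T} (+1)
site 4, node BJ: B={T} ∩ J={T} → {T} (+0)
site 4, node QX: Q={C} ∩ X={C} → {C} (+0)
site 4, node QWX: QX={C} ∪ W={T} → {C,T} (+1)
site 4, node BJQWX: BJ={T} ∩ QWX={C,T} → {T} (+0)
site 4, node HO: H={C} ∩ O={C} → {C} (+0)
site 4, node BHJOQWX: BJQWX={T} ∪ HO={C} → {C,T} (+1)
site 5, node BJ: B={A} ∪ J={C} → {A,C} (+1)
site 5, node QX: Q={G} ∪ X={T} → {G,T} (+1)
site 5, node QWX: QX={G,T} ∩ W={G} → {G} (+0)
site 5, node BJQWX: BJ={A,C} ∪ QWX={G} → {A,C,G} (+1)
site 5, node HO: H={G} ∩ O={G} → {G} (+0)
site 5, node BHJOQWX: BJQWX={A,C,G} ∩ HO={G} → {G} (+0)
site 6, node BJ: B={G} ∩ J={G} → {G} (+0)
site 6, node QX: Q={C} ∩ X={C} → {C} (+0)
site 6, node QWX: QX={C} ∪ W={G} → {C,G} (+1)
site 6, node BJQWX: BJ={G} ∩ QWX={C,G} → {G} (+0)
site 6, node HO: H={C} ∪ O={T} → {C,T} (+1)
site 6, node BHJOQWX: BJQWX={G} ∪ HO={C,T} → {C,G,T} (+1)
site 7, node BJ: B={G} ∪ J={A} → {A,G} (+1)
site 7, node QX: Q={A} ∪ X={T} → {A,T} (+1)
site 7, node QWX: QX={A,T} ∩ W={T} → {T} (+0)
site 7, node BJQWX: BJ={A,G} ∪ QWX={T} → {A,G,T} (+1)
site 7, node HO: H={G} ∪ O={A} → {A,G} (+1)
site 7, node BHJOQWX: BJQWX={A,G,T} ∩ HO={A,G} → {A,G} (+0)
per-site changes: [4, 2, 4, 4, 2, 3, 3, 4]; total = 26

3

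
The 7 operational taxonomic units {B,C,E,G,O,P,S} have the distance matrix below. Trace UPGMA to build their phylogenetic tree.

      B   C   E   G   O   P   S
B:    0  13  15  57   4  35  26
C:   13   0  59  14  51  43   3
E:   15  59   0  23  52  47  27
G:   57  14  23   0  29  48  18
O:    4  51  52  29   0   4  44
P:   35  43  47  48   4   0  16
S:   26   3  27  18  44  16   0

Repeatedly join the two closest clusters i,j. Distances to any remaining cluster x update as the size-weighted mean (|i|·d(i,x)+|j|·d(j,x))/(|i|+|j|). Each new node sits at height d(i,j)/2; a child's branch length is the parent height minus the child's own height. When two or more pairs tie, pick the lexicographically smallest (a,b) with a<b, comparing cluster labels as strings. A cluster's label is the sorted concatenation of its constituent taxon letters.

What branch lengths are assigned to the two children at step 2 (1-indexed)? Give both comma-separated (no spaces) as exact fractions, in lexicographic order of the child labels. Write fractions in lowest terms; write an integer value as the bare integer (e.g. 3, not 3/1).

2,2

step 1: merge (C,S) at d=3; branch lengths C→3/2, S→3/2; new cluster CS
  updated: d(B,CS)=39/2, d(CS,E)=43, d(CS,G)=16, d(CS,O)=95/2, d(CS,P)=59/2
step 2: merge (B,O) at d=4; branch lengths B→2, O→2; new cluster BO
  updated: d(BO,CS)=67/2, d(BO,E)=67/2, d(BO,G)=43, d(BO,P)=39/2
step 3: merge (CS,G) at d=16; branch lengths CS→13/2, G→8; new cluster CGS
  updated: d(BO,CGS)=110/3, d(CGS,E)=109/3, d(CGS,P)=107/3
step 4: merge (BO,P) at d=39/2; branch lengths BO→31/4, P→39/4; new cluster BOP
  updated: d(BOP,CGS)=109/3, d(BOP,E)=38
step 5: merge (BOP,CGS) at d=109/3; branch lengths BOP→101/12, CGS→61/6; new cluster BCGOPS
  updated: d(BCGOPS,E)=223/6
step 6: merge (BCGOPS,E) at d=223/6; branch lengths BCGOPS→5/12, E→223/12; new cluster BCEGOPS
final tree: ((((B:2,O:2):31/4,P:39/4):101/12,((C:3/2,S:3/2):13/2,G:8):61/6):5/12,E:223/12)
total length: 919/12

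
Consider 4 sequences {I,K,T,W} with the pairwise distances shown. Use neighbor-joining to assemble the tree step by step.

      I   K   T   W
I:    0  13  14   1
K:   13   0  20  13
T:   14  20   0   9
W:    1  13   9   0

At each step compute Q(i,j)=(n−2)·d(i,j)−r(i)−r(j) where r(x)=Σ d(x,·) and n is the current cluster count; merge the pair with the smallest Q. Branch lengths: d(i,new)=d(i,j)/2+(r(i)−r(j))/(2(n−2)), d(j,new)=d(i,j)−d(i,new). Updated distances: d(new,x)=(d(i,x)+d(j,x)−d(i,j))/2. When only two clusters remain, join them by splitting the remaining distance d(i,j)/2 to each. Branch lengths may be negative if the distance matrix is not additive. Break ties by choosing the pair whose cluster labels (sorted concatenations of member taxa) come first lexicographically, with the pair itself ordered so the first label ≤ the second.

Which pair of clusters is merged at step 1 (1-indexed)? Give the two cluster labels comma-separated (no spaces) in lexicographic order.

iteration 1: select I,W (d=1, Q=-49); attach at lengths (7/4, -3/4); label the merged cluster IW
  updated: d(IW,K)=25/2, d(IW,T)=11
iteration 2: select IW,K (d=25/2, Q=-87/2); attach at lengths (7/4, 43/4); label the merged cluster IKW
  updated: d(IKW,T)=37/4
iteration 3: select IKW,T (d=37/4); attach at lengths (37/8, 37/8); label the merged cluster IKTW
final tree: (((I:7/4,W:-3/4):7/4,K:43/4):37/8,T:37/8)
total length: 91/4

I,W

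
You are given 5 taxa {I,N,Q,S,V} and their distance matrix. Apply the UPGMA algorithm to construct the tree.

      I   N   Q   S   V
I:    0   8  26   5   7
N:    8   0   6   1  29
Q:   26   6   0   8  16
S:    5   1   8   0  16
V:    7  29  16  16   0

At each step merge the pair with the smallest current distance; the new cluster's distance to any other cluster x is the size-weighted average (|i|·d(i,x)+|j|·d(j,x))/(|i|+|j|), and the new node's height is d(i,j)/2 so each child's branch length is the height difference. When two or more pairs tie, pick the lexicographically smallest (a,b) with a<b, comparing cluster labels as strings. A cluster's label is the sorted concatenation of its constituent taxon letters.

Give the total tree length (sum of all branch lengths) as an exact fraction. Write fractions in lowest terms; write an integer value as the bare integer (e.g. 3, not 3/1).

iteration 1: select N,S (d=1); attach at lengths (1/2, 1/2); label the merged cluster NS
  updated: d(I,NS)=13/2, d(NS,Q)=7, d(NS,V)=45/2
iteration 2: select I,NS (d=13/2); attach at lengths (13/4, 11/4); label the merged cluster INS
  updated: d(INS,Q)=40/3, d(INS,V)=52/3
iteration 3: select INS,Q (d=40/3); attach at lengths (41/12, 20/3); label the merged cluster INQS
  updated: d(INQS,V)=17
iteration 4: select INQS,V (d=17); attach at lengths (11/6, 17/2); label the merged cluster INQSV
final tree: (((I:13/4,(N:1/2,S:1/2):11/4):41/12,Q:20/3):11/6,V:17/2)
total length: 329/12

329/12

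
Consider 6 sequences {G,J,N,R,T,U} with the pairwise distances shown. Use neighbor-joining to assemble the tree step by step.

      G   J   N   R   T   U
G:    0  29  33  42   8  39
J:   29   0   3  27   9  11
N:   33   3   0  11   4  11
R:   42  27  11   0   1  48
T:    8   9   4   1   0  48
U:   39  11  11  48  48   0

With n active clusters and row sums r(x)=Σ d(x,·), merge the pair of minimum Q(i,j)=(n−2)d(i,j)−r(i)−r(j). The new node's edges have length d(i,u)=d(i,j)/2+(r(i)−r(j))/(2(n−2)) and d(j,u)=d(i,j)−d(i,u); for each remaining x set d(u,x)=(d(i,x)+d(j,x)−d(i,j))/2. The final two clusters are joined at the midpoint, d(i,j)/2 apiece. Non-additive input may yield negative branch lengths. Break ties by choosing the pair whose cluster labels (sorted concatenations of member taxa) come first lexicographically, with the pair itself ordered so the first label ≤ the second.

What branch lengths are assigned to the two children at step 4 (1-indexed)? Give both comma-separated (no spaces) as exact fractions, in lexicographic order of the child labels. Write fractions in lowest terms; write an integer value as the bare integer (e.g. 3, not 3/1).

37/8,-3/2

1. join R+T (d=1, Q=-195) ⇒ RT; edges |R|=63/8, |T|=-55/8
  updated: d(G,RT)=49/2, d(J,RT)=35/2, d(N,RT)=7, d(RT,U)=95/2
2. join G+RT (d=49/2, Q=-297/2) ⇒ GRT; edges |G|=205/12, |RT|=89/12
  updated: d(GRT,J)=11, d(GRT,N)=31/4, d(GRT,U)=31
3. join GRT+N (d=31/4, Q=-56) ⇒ GNRT; edges |GRT|=87/8, |N|=-25/8
  updated: d(GNRT,J)=25/8, d(GNRT,U)=137/8
4. join GNRT+J (d=25/8, Q=-125/4) ⇒ GJNRT; edges |GNRT|=37/8, |J|=-3/2
  updated: d(GJNRT,U)=25/2
5. join GJNRT+U (d=25/2) ⇒ GJNRTU; edges |GJNRT|=25/4, |U|=25/4
final tree: ((((G:205/12,(R:63/8,T:-55/8):89/12):87/8,N:-25/8):37/8,J:-3/2):25/4,U:25/4)
total length: 391/8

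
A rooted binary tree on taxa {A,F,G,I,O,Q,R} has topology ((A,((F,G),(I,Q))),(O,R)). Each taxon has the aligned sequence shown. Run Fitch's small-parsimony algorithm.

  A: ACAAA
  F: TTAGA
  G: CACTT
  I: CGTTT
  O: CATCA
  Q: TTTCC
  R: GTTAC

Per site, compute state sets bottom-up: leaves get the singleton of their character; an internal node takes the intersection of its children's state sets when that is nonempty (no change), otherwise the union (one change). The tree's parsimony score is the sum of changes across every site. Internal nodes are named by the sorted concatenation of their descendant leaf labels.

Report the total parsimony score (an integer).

19

[col 0] FG: children F:{T}, G:{C} ∪→ {C,T}; cost 1
[col 0] IQ: children I:{C}, Q:{T} ∪→ {C,T}; cost 1
[col 0] FGIQ: children FG:{C,T}, IQ:{C,T} ∩→ {C,T}; cost 0
[col 0] AFGIQ: children A:{A}, FGIQ:{C,T} ∪→ {A,C,T}; cost 1
[col 0] OR: children O:{C}, R:{G} ∪→ {C,G}; cost 1
[col 0] AFGIOQR: children AFGIQ:{A,C,T}, OR:{C,G} ∩→ {C}; cost 0
[col 1] FG: children F:{T}, G:{A} ∪→ {A,T}; cost 1
[col 1] IQ: children I:{G}, Q:{T} ∪→ {G,T}; cost 1
[col 1] FGIQ: children FG:{A,T}, IQ:{G,T} ∩→ {T}; cost 0
[col 1] AFGIQ: children A:{C}, FGIQ:{T} ∪→ {C,T}; cost 1
[col 1] OR: children O:{A}, R:{T} ∪→ {A,T}; cost 1
[col 1] AFGIOQR: children AFGIQ:{C,T}, OR:{A,T} ∩→ {T}; cost 0
[col 2] FG: children F:{A}, G:{C} ∪→ {A,C}; cost 1
[col 2] IQ: children I:{T}, Q:{T} ∩→ {T}; cost 0
[col 2] FGIQ: children FG:{A,C}, IQ:{T} ∪→ {A,C,T}; cost 1
[col 2] AFGIQ: children A:{A}, FGIQ:{A,C,T} ∩→ {A}; cost 0
[col 2] OR: children O:{T}, R:{T} ∩→ {T}; cost 0
[col 2] AFGIOQR: children AFGIQ:{A}, OR:{T} ∪→ {A,T}; cost 1
[col 3] FG: children F:{G}, G:{T} ∪→ {G,T}; cost 1
[col 3] IQ: children I:{T}, Q:{C} ∪→ {C,T}; cost 1
[col 3] FGIQ: children FG:{G,T}, IQ:{C,T} ∩→ {T}; cost 0
[col 3] AFGIQ: children A:{A}, FGIQ:{T} ∪→ {A,T}; cost 1
[col 3] OR: children O:{C}, R:{A} ∪→ {A,C}; cost 1
[col 3] AFGIOQR: children AFGIQ:{A,T}, OR:{A,C} ∩→ {A}; cost 0
[col 4] FG: children F:{A}, G:{T} ∪→ {A,T}; cost 1
[col 4] IQ: children I:{T}, Q:{C} ∪→ {C,T}; cost 1
[col 4] FGIQ: children FG:{A,T}, IQ:{C,T} ∩→ {T}; cost 0
[col 4] AFGIQ: children A:{A}, FGIQ:{T} ∪→ {A,T}; cost 1
[col 4] OR: children O:{A}, R:{C} ∪→ {A,C}; cost 1
[col 4] AFGIOQR: children AFGIQ:{A,T}, OR:{A,C} ∩→ {A}; cost 0
per-site changes: [4, 4, 3, 4, 4]; total = 19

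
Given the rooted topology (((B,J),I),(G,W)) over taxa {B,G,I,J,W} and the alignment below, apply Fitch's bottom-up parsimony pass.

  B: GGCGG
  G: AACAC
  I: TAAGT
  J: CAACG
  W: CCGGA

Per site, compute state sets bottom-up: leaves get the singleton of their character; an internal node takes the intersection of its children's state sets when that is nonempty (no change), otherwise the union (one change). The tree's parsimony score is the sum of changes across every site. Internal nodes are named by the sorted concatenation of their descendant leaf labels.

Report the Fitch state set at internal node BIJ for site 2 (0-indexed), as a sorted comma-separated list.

A

[col 0] BJ: children B:{G}, J:{C} ∪→ {C,G}; cost 1
[col 0] BIJ: children BJ:{C,G}, I:{T} ∪→ {C,G,T}; cost 1
[col 0] GW: children G:{A}, W:{C} ∪→ {A,C}; cost 1
[col 0] BGIJW: children BIJ:{C,G,T}, GW:{A,C} ∩→ {C}; cost 0
[col 1] BJ: children B:{G}, J:{A} ∪→ {A,G}; cost 1
[col 1] BIJ: children BJ:{A,G}, I:{A} ∩→ {A}; cost 0
[col 1] GW: children G:{A}, W:{C} ∪→ {A,C}; cost 1
[col 1] BGIJW: children BIJ:{A}, GW:{A,C} ∩→ {A}; cost 0
[col 2] BJ: children B:{C}, J:{A} ∪→ {A,C}; cost 1
[col 2] BIJ: children BJ:{A,C}, I:{A} ∩→ {A}; cost 0
[col 2] GW: children G:{C}, W:{G} ∪→ {C,G}; cost 1
[col 2] BGIJW: children BIJ:{A}, GW:{C,G} ∪→ {A,C,G}; cost 1
[col 3] BJ: children B:{G}, J:{C} ∪→ {C,G}; cost 1
[col 3] BIJ: children BJ:{C,G}, I:{G} ∩→ {G}; cost 0
[col 3] GW: children G:{A}, W:{G} ∪→ {A,G}; cost 1
[col 3] BGIJW: children BIJ:{G}, GW:{A,G} ∩→ {G}; cost 0
[col 4] BJ: children B:{G}, J:{G} ∩→ {G}; cost 0
[col 4] BIJ: children BJ:{G}, I:{T} ∪→ {G,T}; cost 1
[col 4] GW: children G:{C}, W:{A} ∪→ {A,C}; cost 1
[col 4] BGIJW: children BIJ:{G,T}, GW:{A,C} ∪→ {A,C,G,T}; cost 1
per-site changes: [3, 2, 3, 2, 3]; total = 13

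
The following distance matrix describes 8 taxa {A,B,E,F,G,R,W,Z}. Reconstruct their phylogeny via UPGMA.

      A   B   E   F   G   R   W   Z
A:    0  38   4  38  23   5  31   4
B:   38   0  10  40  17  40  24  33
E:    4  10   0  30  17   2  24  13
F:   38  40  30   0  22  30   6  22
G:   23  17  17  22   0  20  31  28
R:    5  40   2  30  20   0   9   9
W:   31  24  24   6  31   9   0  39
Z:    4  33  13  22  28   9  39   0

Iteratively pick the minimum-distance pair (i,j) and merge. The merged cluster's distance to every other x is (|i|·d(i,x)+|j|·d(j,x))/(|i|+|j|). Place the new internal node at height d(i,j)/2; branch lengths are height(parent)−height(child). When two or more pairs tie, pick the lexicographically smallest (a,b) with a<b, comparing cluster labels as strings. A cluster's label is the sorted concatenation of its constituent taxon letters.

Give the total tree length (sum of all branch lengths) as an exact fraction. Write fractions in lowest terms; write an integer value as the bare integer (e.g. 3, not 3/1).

2869/48

step 1: merge (E,R) at d=2; branch lengths E→1, R→1; new cluster ER
  updated: d(A,ER)=9/2, d(B,ER)=25, d(ER,F)=30, d(ER,G)=37/2, d(ER,W)=33/2, d(ER,Z)=11
step 2: merge (A,Z) at d=4; branch lengths A→2, Z→2; new cluster AZ
  updated: d(AZ,B)=71/2, d(AZ,ER)=31/4, d(AZ,F)=30, d(AZ,G)=51/2, d(AZ,W)=35
step 3: merge (F,W) at d=6; branch lengths F→3, W→3; new cluster FW
  updated: d(AZ,FW)=65/2, d(B,FW)=32, d(ER,FW)=93/4, d(FW,G)=53/2
step 4: merge (AZ,ER) at d=31/4; branch lengths AZ→15/8, ER→23/8; new cluster AERZ
  updated: d(AERZ,B)=121/4, d(AERZ,FW)=223/8, d(AERZ,G)=22
step 5: merge (B,G) at d=17; branch lengths B→17/2, G→17/2; new cluster BG
  updated: d(AERZ,BG)=209/8, d(BG,FW)=117/4
step 6: merge (AERZ,BG) at d=209/8; branch lengths AERZ→147/16, BG→73/16; new cluster ABEGRZ
  updated: d(ABEGRZ,FW)=85/3
step 7: merge (ABEGRZ,FW) at d=85/3; branch lengths ABEGRZ→53/48, FW→67/6; new cluster ABEFGRWZ
final tree: ((((A:2,Z:2):15/8,(E:1,R:1):23/8):147/16,(B:17/2,G:17/2):73/16):53/48,(F:3,W:3):67/6)
total length: 2869/48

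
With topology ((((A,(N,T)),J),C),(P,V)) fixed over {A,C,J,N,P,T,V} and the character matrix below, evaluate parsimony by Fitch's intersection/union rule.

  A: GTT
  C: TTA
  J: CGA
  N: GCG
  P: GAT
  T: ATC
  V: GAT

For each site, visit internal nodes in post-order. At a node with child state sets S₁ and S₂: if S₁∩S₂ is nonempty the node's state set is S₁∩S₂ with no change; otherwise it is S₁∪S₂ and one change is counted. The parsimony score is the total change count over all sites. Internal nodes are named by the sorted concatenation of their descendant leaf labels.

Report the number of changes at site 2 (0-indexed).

4

NT@0: {G} ∪ {A} = {A,G} (union, +1)
ANT@0: {G} ∩ {A,G} = {G} (intersection, +0)
AJNT@0: {G} ∪ {C} = {C,G} (union, +1)
ACJNT@0: {C,G} ∪ {T} = {C,G,T} (union, +1)
PV@0: {G} ∩ {G} = {G} (intersection, +0)
ACJNPTV@0: {C,G,T} ∩ {G} = {G} (intersection, +0)
NT@1: {C} ∪ {T} = {C,T} (union, +1)
ANT@1: {T} ∩ {C,T} = {T} (intersection, +0)
AJNT@1: {T} ∪ {G} = {G,T} (union, +1)
ACJNT@1: {G,T} ∩ {T} = {T} (intersection, +0)
PV@1: {A} ∩ {A} = {A} (intersection, +0)
ACJNPTV@1: {T} ∪ {A} = {A,T} (union, +1)
NT@2: {G} ∪ {C} = {C,G} (union, +1)
ANT@2: {T} ∪ {C,G} = {C,G,T} (union, +1)
AJNT@2: {C,G,T} ∪ {A} = {A,C,G,T} (union, +1)
ACJNT@2: {A,C,G,T} ∩ {A} = {A} (intersection, +0)
PV@2: {T} ∩ {T} = {T} (intersection, +0)
ACJNPTV@2: {A} ∪ {T} = {A,T} (union, +1)
per-site changes: [3, 3, 4]; total = 10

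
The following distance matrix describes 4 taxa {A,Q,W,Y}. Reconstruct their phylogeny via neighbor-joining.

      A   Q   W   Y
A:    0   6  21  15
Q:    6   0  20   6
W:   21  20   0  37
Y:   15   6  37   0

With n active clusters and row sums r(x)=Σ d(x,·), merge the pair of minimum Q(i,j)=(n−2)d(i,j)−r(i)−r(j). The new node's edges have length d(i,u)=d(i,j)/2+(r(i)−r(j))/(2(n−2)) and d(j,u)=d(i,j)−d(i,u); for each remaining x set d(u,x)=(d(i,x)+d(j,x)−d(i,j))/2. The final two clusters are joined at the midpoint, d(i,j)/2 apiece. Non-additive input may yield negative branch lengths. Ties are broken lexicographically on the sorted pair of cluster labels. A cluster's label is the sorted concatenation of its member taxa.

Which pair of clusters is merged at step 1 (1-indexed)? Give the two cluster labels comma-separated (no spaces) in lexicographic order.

1. join A+W (d=21, Q=-78) ⇒ AW; edges |A|=3/2, |W|=39/2
  updated: d(AW,Q)=5/2, d(AW,Y)=31/2
2. join AW+Q (d=5/2, Q=-24) ⇒ AQW; edges |AW|=6, |Q|=-7/2
  updated: d(AQW,Y)=19/2
3. join AQW+Y (d=19/2) ⇒ AQWY; edges |AQW|=19/4, |Y|=19/4
final tree: (((A:3/2,W:39/2):6,Q:-7/2):19/4,Y:19/4)
total length: 33

A,W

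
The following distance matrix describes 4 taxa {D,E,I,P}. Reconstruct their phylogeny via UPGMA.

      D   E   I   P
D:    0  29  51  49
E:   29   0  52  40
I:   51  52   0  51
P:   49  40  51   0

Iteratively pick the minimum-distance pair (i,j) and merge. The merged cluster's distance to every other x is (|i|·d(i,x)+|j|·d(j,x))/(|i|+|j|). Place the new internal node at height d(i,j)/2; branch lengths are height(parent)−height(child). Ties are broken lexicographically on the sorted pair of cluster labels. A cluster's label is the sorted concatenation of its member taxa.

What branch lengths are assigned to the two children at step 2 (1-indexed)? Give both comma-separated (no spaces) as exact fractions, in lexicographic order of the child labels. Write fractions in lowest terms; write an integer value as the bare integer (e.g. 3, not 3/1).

step 1: merge (D,E) at d=29; branch lengths D→29/2, E→29/2; new cluster DE
  updated: d(DE,I)=103/2, d(DE,P)=89/2
step 2: merge (DE,P) at d=89/2; branch lengths DE→31/4, P→89/4; new cluster DEP
  updated: d(DEP,I)=154/3
step 3: merge (DEP,I) at d=154/3; branch lengths DEP→41/12, I→77/3; new cluster DEIP
final tree: (((D:29/2,E:29/2):31/4,P:89/4):41/12,I:77/3)
total length: 1057/12

31/4,89/4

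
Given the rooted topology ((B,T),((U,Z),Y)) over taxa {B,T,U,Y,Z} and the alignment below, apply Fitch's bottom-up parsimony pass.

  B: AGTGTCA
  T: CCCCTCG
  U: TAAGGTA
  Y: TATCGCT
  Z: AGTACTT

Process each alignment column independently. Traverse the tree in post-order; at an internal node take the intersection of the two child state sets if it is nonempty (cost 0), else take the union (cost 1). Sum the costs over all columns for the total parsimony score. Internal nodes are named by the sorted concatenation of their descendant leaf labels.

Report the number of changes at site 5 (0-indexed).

site 0, node BT: B={A} ∪ T={C} → {A,C} (+1)
site 0, node UZ: U={T} ∪ Z={A} → {A,T} (+1)
site 0, node UYZ: UZ={A,T} ∩ Y={T} → {T} (+0)
site 0, node BTUYZ: BT={A,C} ∪ UYZ={T} → {A,C,T} (+1)
site 1, node BT: B={G} ∪ T={C} → {C,G} (+1)
site 1, node UZ: U={A} ∪ Z={G} → {A,G} (+1)
site 1, node UYZ: UZ={A,G} ∩ Y={A} → {A} (+0)
site 1, node BTUYZ: BT={C,G} ∪ UYZ={A} → {A,C,G} (+1)
site 2, node BT: B={T} ∪ T={C} → {C,T} (+1)
site 2, node UZ: U={A} ∪ Z={T} → {A,T} (+1)
site 2, node UYZ: UZ={A,T} ∩ Y={T} → {T} (+0)
site 2, node BTUYZ: BT={C,T} ∩ UYZ={T} → {T} (+0)
site 3, node BT: B={G} ∪ T={C} → {C,G} (+1)
site 3, node UZ: U={G} ∪ Z={A} → {A,G} (+1)
site 3, node UYZ: UZ={A,G} ∪ Y={C} → {A,C,G} (+1)
site 3, node BTUYZ: BT={C,G} ∩ UYZ={A,C,G} → {C,G} (+0)
site 4, node BT: B={T} ∩ T={T} → {T} (+0)
site 4, node UZ: U={G} ∪ Z={C} → {C,G} (+1)
site 4, node UYZ: UZ={C,G} ∩ Y={G} → {G} (+0)
site 4, node BTUYZ: BT={T} ∪ UYZ={G} → {G,T} (+1)
site 5, node BT: B={C} ∩ T={C} → {C} (+0)
site 5, node UZ: U={T} ∩ Z={T} → {T} (+0)
site 5, node UYZ: UZ={T} ∪ Y={C} → {C,T} (+1)
site 5, node BTUYZ: BT={C} ∩ UYZ={C,T} → {C} (+0)
site 6, node BT: B={A} ∪ T={G} → {A,G} (+1)
site 6, node UZ: U={A} ∪ Z={T} → {A,T} (+1)
site 6, node UYZ: UZ={A,T} ∩ Y={T} → {T} (+0)
site 6, node BTUYZ: BT={A,G} ∪ UYZ={T} → {A,G,T} (+1)
per-site changes: [3, 3, 2, 3, 2, 1, 3]; total = 17

1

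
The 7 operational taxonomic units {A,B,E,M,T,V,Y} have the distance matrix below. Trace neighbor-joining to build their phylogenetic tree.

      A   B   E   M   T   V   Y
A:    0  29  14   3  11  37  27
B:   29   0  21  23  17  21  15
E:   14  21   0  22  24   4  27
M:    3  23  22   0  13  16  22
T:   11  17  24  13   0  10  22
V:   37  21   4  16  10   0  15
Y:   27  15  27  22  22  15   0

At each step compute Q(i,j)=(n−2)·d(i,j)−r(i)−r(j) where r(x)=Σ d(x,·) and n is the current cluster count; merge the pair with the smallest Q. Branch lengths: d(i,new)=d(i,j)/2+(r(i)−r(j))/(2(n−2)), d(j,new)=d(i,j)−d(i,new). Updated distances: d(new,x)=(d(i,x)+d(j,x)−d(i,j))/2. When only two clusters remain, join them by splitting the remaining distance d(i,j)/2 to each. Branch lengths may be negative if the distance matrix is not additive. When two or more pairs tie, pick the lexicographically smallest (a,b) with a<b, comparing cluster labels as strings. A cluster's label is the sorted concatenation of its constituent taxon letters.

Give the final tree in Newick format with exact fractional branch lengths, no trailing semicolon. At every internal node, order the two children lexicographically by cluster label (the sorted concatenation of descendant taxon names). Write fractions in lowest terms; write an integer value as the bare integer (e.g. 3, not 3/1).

iteration 1: select A,M (d=3, Q=-205); attach at lengths (37/10, -7/10); label the merged cluster AM
  updated: d(AM,B)=49/2, d(AM,E)=33/2, d(AM,T)=21/2, d(AM,V)=25, d(AM,Y)=23
iteration 2: select E,V (d=4, Q=-303/2); attach at lengths (67/16, -3/16); label the merged cluster EV
  updated: d(AM,EV)=75/4, d(B,EV)=19, d(EV,T)=15, d(EV,Y)=19
iteration 3: select AM,T (d=21/2, Q=-439/4); attach at lengths (175/24, 77/24); label the merged cluster AMT
  updated: d(AMT,B)=31/2, d(AMT,EV)=93/8, d(AMT,Y)=69/4
iteration 4: select AMT,EV (d=93/8, Q=-283/4); attach at lengths (9/2, 57/8); label the merged cluster AEMTV
  updated: d(AEMTV,B)=183/16, d(AEMTV,Y)=197/16
iteration 5: select AEMTV,B (d=183/16, Q=-155/4); attach at lengths (35/8, 113/16); label the merged cluster ABEMTV
  updated: d(ABEMTV,Y)=127/16
iteration 6: select ABEMTV,Y (d=127/16); attach at lengths (127/32, 127/32); label the merged cluster ABEMTVY
final tree: (((((A:37/10,M:-7/10):175/24,T:77/24):9/2,(E:67/16,V:-3/16):57/8):35/8,B:113/16):127/32,Y:127/32)
total length: 97/2

(((((A:37/10,M:-7/10):175/24,T:77/24):9/2,(E:67/16,V:-3/16):57/8):35/8,B:113/16):127/32,Y:127/32)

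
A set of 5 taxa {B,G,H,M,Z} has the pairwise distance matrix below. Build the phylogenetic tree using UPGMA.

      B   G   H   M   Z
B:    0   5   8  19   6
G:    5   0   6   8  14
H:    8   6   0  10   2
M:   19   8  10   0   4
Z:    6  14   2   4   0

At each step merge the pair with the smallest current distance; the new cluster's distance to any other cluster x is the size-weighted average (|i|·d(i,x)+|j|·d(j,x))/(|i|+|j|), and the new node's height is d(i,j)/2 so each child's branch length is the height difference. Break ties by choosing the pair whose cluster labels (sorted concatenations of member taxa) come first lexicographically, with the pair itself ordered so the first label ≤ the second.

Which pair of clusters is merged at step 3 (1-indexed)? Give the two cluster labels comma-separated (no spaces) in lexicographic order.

iteration 1: select H,Z (d=2); attach at lengths (1, 1); label the merged cluster HZ
  updated: d(B,HZ)=7, d(G,HZ)=10, d(HZ,M)=7
iteration 2: select B,G (d=5); attach at lengths (5/2, 5/2); label the merged cluster BG
  updated: d(BG,HZ)=17/2, d(BG,M)=27/2
iteration 3: select HZ,M (d=7); attach at lengths (5/2, 7/2); label the merged cluster HMZ
  updated: d(BG,HMZ)=61/6
iteration 4: select BG,HMZ (d=61/6); attach at lengths (31/12, 19/12); label the merged cluster BGHMZ
final tree: ((B:5/2,G:5/2):31/12,((H:1,Z:1):5/2,M:7/2):19/12)
total length: 103/6

HZ,M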